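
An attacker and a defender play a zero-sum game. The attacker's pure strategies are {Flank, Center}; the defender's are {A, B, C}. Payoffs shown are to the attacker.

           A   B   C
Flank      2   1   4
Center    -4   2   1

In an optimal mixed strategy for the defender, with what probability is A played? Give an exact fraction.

1/7

Row minima: Flank → 1, Center → -4; maximin = 1.
Column maxima: A → 2, B → 2, C → 4; minimax = 2.
1 ≠ 2, so there is no saddle point; optimal play is mixed.
C is strictly dominated by A (it gives the attacker strictly more in every row), so the defender never plays it.
On the remaining 2×2 (Flank, Center vs A, B):
Let the attacker play Flank with probability p. Expected payoff against A: 2p + (-4)(1−p) = 6p − 4; against B: 1p + 2(1−p) = −p + 2.
Setting these equal: 6p − 4 = −p + 2 ⇒ 7p = 6 ⇒ p = 6/7, and the value is (6)·(6/7) − 4 = 8/7.
For the defender: with q = P(A), equating Flank's and Center's payoffs gives q + 1 = −6q + 2 ⇒ q = 1/7.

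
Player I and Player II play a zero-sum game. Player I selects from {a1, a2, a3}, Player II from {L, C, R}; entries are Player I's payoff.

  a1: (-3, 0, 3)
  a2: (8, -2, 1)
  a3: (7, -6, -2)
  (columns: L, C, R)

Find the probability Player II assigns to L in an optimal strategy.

Row minima: a1 → -3, a2 → -2, a3 → -6; maximin = -2.
Column maxima: L → 8, C → 0, R → 3; minimax = 0.
-2 ≠ 0, so there is no saddle point; optimal play is mixed.
a3 is strictly dominated by a2, so Player I never plays it.
R is strictly dominated by C (it gives Player I strictly more in every row), so Player II never plays it.
On the remaining 2×2 (a1, a2 vs L, C):
Let Player I play a1 with probability p. Expected payoff against L: (-3)p + 8(1−p) = −11p + 8; against C: 0p + (-2)(1−p) = 2p − 2.
Setting these equal: −11p + 8 = 2p − 2 ⇒ −13p = -10 ⇒ p = 10/13, and the value is (-11)·(10/13) + 8 = -6/13.
For Player II: with q = P(L), equating a1's and a2's payoffs gives −3q = 10q − 2 ⇒ q = 2/13.

2/13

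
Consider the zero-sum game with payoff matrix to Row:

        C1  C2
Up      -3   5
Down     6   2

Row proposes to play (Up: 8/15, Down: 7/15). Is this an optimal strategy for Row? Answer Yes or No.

No

Against C1 this mix gives (8/15)·(-3) + (7/15)·6 = 6/5.
Against C2 this mix gives (8/15)·5 + (7/15)·2 = 18/5.
Column will play C1, holding Row to 6/5. Shifting weight toward the row that does better against C1 would raise this floor (the equalizing mix achieves 3 against both C1 and C2), so the proposed strategy is not optimal.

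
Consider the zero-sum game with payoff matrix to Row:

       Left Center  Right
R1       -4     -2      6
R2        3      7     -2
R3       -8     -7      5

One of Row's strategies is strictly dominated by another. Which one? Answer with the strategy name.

R3

R1 gives a strictly higher payoff than R3 against every column: -4 > -8, -2 > -7, 6 > 5.
So R3 is strictly dominated and Row never plays it.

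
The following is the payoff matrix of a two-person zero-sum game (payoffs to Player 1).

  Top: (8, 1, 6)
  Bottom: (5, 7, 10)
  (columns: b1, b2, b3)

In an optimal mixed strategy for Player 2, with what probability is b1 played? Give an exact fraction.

2/3

Row minima: Top → 1, Bottom → 5; maximin = 5.
Column maxima: b1 → 8, b2 → 7, b3 → 10; minimax = 7.
5 ≠ 7, so there is no saddle point; optimal play is mixed.
b3 is strictly dominated by b2 (it gives Player 1 strictly more in every row), so Player 2 never plays it.
On the remaining 2×2 (Top, Bottom vs b1, b2):
Let Player 1 play Top with probability p. Expected payoff against b1: 8p + 5(1−p) = 3p + 5; against b2: 1p + 7(1−p) = −6p + 7.
Setting these equal: 3p + 5 = −6p + 7 ⇒ 9p = 2 ⇒ p = 2/9, and the value is (3)·(2/9) + 5 = 17/3.
For Player 2: with q = P(b1), equating Top's and Bottom's payoffs gives 7q + 1 = −2q + 7 ⇒ q = 2/3.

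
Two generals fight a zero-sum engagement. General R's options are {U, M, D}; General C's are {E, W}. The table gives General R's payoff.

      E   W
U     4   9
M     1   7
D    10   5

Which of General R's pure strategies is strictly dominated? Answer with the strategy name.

U gives a strictly higher payoff than M against every column: 4 > 1, 9 > 7.
So M is strictly dominated and General R never plays it.

M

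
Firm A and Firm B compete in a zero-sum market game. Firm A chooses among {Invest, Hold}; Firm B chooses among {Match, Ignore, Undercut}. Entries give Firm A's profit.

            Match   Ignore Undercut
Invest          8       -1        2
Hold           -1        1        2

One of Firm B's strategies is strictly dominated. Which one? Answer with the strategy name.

Ignore holds Firm A's payoff strictly below Undercut in every row: -1 < 2, 1 < 2.
So Undercut is strictly dominated for Firm B.

Undercut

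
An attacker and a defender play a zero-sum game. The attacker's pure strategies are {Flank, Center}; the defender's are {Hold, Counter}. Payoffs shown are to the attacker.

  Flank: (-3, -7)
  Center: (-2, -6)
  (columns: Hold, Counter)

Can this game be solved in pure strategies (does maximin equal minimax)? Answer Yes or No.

Yes

Row minima: Flank → -7, Center → -6; maximin = -6.
Column maxima: Hold → -2, Counter → -6; minimax = -6.
maximin = minimax = -6, so a saddle point exists.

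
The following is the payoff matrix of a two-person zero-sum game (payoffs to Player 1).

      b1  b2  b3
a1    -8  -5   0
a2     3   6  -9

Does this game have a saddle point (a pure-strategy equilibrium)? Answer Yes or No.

No

Row minima: a1 → -8, a2 → -9; maximin = -8.
Column maxima: b1 → 3, b2 → 6, b3 → 0; minimax = 0.
-8 ≠ 0, so no pure-strategy equilibrium exists.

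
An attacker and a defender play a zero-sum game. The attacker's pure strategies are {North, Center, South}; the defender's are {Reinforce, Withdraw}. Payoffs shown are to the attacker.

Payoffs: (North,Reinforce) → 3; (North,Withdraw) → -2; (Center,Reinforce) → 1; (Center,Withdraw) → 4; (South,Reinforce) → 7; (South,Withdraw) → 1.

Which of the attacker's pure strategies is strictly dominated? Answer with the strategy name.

South gives a strictly higher payoff than North against every column: 7 > 3, 1 > -2.
So North is strictly dominated and the attacker never plays it.

North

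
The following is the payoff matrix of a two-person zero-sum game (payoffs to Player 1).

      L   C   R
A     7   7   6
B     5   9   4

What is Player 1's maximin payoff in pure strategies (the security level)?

6

Row minima: A → 6, B → 4.
The best of these is 6.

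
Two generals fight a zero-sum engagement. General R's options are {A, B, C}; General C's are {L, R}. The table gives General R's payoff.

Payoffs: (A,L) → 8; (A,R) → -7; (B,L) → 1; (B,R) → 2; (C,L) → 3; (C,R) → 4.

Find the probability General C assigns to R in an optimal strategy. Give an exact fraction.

Row minima: A → -7, B → 1, C → 3; maximin = 3.
Column maxima: L → 8, R → 4; minimax = 4.
3 ≠ 4, so there is no saddle point; optimal play is mixed.
B is strictly dominated by C, so General R never plays it.
On the remaining 2×2 (A, C vs L, R):
Let General R play A with probability p. Expected payoff against L: 8p + 3(1−p) = 5p + 3; against R: (-7)p + 4(1−p) = −11p + 4.
Setting these equal: 5p + 3 = −11p + 4 ⇒ 16p = 1 ⇒ p = 1/16, and the value is (5)·(1/16) + 3 = 53/16.
For General C: with q = P(L), equating A's and C's payoffs gives 15q − 7 = −q + 4 ⇒ q = 11/16.

5/16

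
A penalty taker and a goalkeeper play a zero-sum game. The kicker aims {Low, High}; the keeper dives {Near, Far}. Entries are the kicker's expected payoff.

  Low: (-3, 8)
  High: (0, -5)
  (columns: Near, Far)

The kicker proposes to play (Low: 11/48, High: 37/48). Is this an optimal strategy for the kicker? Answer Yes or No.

Against Near this mix gives (11/48)·(-3) + (37/48)·0 = -11/16.
Against Far this mix gives (11/48)·8 + (37/48)·(-5) = -97/48.
The keeper will play Far, holding the kicker to -97/48. Shifting weight toward the row that does better against Far would raise this floor (the equalizing mix achieves -15/16 against both Far and Near), so the proposed strategy is not optimal.

No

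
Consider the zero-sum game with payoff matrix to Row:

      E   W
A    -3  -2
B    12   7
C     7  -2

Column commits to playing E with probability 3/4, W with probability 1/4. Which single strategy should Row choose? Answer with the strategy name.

B

Expected payoff of A: (3/4)·(-3) + (1/4)·(-2) = -11/4.
Expected payoff of B: (3/4)·12 + (1/4)·7 = 43/4.
Expected payoff of C: (3/4)·7 + (1/4)·(-2) = 19/4.
The largest is 43/4, so Row's best response is B.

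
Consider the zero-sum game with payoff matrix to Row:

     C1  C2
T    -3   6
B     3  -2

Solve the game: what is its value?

Row minima: T → -3, B → -2; maximin = -2.
Column maxima: C1 → 3, C2 → 6; minimax = 3.
-2 ≠ 3, so there is no saddle point; optimal play is mixed.
Let Row play T with probability p. Expected payoff against C1: (-3)p + 3(1−p) = −6p + 3; against C2: 6p + (-2)(1−p) = 8p − 2.
Setting these equal: −6p + 3 = 8p − 2 ⇒ −14p = -5 ⇒ p = 5/14, and the value is (-6)·(5/14) + 3 = 6/7.
For Column: with q = P(C1), equating T's and B's payoffs gives −9q + 6 = 5q − 2 ⇒ q = 4/7.

6/7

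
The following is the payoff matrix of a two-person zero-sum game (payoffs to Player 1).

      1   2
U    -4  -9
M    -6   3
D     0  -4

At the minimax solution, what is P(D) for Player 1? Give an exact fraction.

9/13

Row minima: U → -9, M → -6, D → -4; maximin = -4.
Column maxima: 1 → 0, 2 → 3; minimax = 0.
-4 ≠ 0, so there is no saddle point; optimal play is mixed.
U is strictly dominated by D, so Player 1 never plays it.
On the remaining 2×2 (M, D vs 1, 2):
Let Player 1 play M with probability p. Expected payoff against 1: (-6)p + 0(1−p) = −6p; against 2: 3p + (-4)(1−p) = 7p − 4.
Setting these equal: −6p = 7p − 4 ⇒ −13p = -4 ⇒ p = 4/13, and the value is (-6)·(4/13) = -24/13.
For Player 2: with q = P(1), equating M's and D's payoffs gives −9q + 3 = 4q − 4 ⇒ q = 7/13.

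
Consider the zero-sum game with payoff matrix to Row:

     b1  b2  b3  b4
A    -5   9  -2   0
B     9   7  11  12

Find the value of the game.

29/4

Row minima: A → -5, B → 7; maximin = 7.
Column maxima: b1 → 9, b2 → 9, b3 → 11, b4 → 12; minimax = 9.
7 ≠ 9, so there is no saddle point; optimal play is mixed.
b3 is strictly dominated by b1 (it gives Row strictly more in every row), so Column never plays it.
b4 is strictly dominated by b1 (it gives Row strictly more in every row), so Column never plays it.
On the remaining 2×2 (A, B vs b1, b2):
Let Row play A with probability p. Expected payoff against b1: (-5)p + 9(1−p) = −14p + 9; against b2: 9p + 7(1−p) = 2p + 7.
Setting these equal: −14p + 9 = 2p + 7 ⇒ −16p = -2 ⇒ p = 1/8, and the value is (-14)·(1/8) + 9 = 29/4.
For Column: with q = P(b1), equating A's and B's payoffs gives −14q + 9 = 2q + 7 ⇒ q = 1/8.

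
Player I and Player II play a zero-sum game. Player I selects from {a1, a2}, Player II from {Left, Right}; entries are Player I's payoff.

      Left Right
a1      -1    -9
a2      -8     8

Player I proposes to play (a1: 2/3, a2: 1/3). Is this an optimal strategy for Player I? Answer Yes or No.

Yes

Against Left this mix gives (2/3)·(-1) + (1/3)·(-8) = -10/3.
Against Right this mix gives (2/3)·(-9) + (1/3)·8 = -10/3.
All of Player II's active replies (Left, Right) yield -10/3, and no column does worse for Player I. The mix makes Player II indifferent and guarantees -10/3, so it is optimal.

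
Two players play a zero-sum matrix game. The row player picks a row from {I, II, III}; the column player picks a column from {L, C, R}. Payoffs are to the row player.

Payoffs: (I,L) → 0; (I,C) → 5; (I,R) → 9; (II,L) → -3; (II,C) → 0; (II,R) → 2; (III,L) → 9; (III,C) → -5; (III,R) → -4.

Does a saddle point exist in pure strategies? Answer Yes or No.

Row minima: I → 0, II → -3, III → -5; maximin = 0.
Column maxima: L → 9, C → 5, R → 9; minimax = 5.
0 ≠ 5, so no pure-strategy equilibrium exists.

No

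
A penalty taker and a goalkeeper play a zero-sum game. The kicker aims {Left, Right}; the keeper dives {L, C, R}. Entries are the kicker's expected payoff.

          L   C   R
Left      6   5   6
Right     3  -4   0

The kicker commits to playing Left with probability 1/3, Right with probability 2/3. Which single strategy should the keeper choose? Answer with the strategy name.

If the keeper plays L, the kicker's expected payoff is (1/3)·6 + (2/3)·3 = 4.
If the keeper plays C, the kicker's expected payoff is (1/3)·5 + (2/3)·(-4) = -1.
If the keeper plays R, the kicker's expected payoff is (1/3)·6 + (2/3)·0 = 2.
The keeper minimizes the kicker's payoff; the smallest is -1, so the best response is C.

C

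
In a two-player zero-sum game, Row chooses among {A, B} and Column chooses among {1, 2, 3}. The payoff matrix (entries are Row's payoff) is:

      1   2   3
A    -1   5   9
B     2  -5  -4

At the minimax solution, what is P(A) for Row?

Row minima: A → -1, B → -5; maximin = -1.
Column maxima: 1 → 2, 2 → 5, 3 → 9; minimax = 2.
-1 ≠ 2, so there is no saddle point; optimal play is mixed.
3 is strictly dominated by 2 (it gives Row strictly more in every row), so Column never plays it.
On the remaining 2×2 (A, B vs 1, 2):
Let Row play A with probability p. Expected payoff against 1: (-1)p + 2(1−p) = −3p + 2; against 2: 5p + (-5)(1−p) = 10p − 5.
Setting these equal: −3p + 2 = 10p − 5 ⇒ −13p = -7 ⇒ p = 7/13, and the value is (-3)·(7/13) + 2 = 5/13.
For Column: with q = P(1), equating A's and B's payoffs gives −6q + 5 = 7q − 5 ⇒ q = 10/13.

7/13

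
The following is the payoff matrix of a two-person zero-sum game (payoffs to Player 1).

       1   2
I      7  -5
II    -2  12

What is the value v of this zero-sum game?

37/13

Row minima: I → -5, II → -2; maximin = -2.
Column maxima: 1 → 7, 2 → 12; minimax = 7.
-2 ≠ 7, so there is no saddle point; optimal play is mixed.
Let Player 1 play I with probability p. Expected payoff against 1: 7p + (-2)(1−p) = 9p − 2; against 2: (-5)p + 12(1−p) = −17p + 12.
Setting these equal: 9p − 2 = −17p + 12 ⇒ 26p = 14 ⇒ p = 7/13, and the value is (9)·(7/13) − 2 = 37/13.
For Player 2: with q = P(1), equating I's and II's payoffs gives 12q − 5 = −14q + 12 ⇒ q = 17/26.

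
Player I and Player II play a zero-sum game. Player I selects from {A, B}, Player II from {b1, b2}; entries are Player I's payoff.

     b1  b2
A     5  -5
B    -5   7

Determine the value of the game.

5/11

Row minima: A → -5, B → -5; maximin = -5.
Column maxima: b1 → 5, b2 → 7; minimax = 5.
-5 ≠ 5, so there is no saddle point; optimal play is mixed.
Let Player I play A with probability p. Expected payoff against b1: 5p + (-5)(1−p) = 10p − 5; against b2: (-5)p + 7(1−p) = −12p + 7.
Setting these equal: 10p − 5 = −12p + 7 ⇒ 22p = 12 ⇒ p = 6/11, and the value is (10)·(6/11) − 5 = 5/11.
For Player II: with q = P(b1), equating A's and B's payoffs gives 10q − 5 = −12q + 7 ⇒ q = 6/11.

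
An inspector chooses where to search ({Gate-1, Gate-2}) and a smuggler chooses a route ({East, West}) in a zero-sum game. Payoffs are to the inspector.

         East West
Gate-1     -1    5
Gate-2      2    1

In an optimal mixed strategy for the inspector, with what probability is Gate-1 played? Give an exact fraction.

Row minima: Gate-1 → -1, Gate-2 → 1; maximin = 1.
Column maxima: East → 2, West → 5; minimax = 2.
1 ≠ 2, so there is no saddle point; optimal play is mixed.
Let the inspector play Gate-1 with probability p. Expected payoff against East: (-1)p + 2(1−p) = −3p + 2; against West: 5p + 1(1−p) = 4p + 1.
Setting these equal: −3p + 2 = 4p + 1 ⇒ −7p = -1 ⇒ p = 1/7, and the value is (-3)·(1/7) + 2 = 11/7.
For the smuggler: with q = P(East), equating Gate-1's and Gate-2's payoffs gives −6q + 5 = q + 1 ⇒ q = 4/7.

1/7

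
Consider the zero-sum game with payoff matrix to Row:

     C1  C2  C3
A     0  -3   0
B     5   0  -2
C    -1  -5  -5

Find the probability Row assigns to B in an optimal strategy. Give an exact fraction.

3/5

Row minima: A → -3, B → -2, C → -5; maximin = -2.
Column maxima: C1 → 5, C2 → 0, C3 → 0; minimax = 0.
-2 ≠ 0, so there is no saddle point; optimal play is mixed.
C is strictly dominated by A, so Row never plays it.
C1 is strictly dominated by C2 (it gives Row strictly more in every row), so Column never plays it.
On the remaining 2×2 (A, B vs C2, C3):
Let Row play A with probability p. Expected payoff against C2: (-3)p + 0(1−p) = −3p; against C3: 0p + (-2)(1−p) = 2p − 2.
Setting these equal: −3p = 2p − 2 ⇒ −5p = -2 ⇒ p = 2/5, and the value is (-3)·(2/5) = -6/5.
For Column: with q = P(C2), equating A's and B's payoffs gives −3q = 2q − 2 ⇒ q = 2/5.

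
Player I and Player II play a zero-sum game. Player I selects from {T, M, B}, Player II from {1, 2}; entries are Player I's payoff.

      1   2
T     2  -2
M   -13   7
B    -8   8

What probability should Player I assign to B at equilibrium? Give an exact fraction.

1/5

Row minima: T → -2, M → -13, B → -8; maximin = -2.
Column maxima: 1 → 2, 2 → 8; minimax = 2.
-2 ≠ 2, so there is no saddle point; optimal play is mixed.
M is strictly dominated by B, so Player I never plays it.
On the remaining 2×2 (T, B vs 1, 2):
Let Player I play T with probability p. Expected payoff against 1: 2p + (-8)(1−p) = 10p − 8; against 2: (-2)p + 8(1−p) = −10p + 8.
Setting these equal: 10p − 8 = −10p + 8 ⇒ 20p = 16 ⇒ p = 4/5, and the value is (10)·(4/5) − 8 = 0.
For Player II: with q = P(1), equating T's and B's payoffs gives 4q − 2 = −16q + 8 ⇒ q = 1/2.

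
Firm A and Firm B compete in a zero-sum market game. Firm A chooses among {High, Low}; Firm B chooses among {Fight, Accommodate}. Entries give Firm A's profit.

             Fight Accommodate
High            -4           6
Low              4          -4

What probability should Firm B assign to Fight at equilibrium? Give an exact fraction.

5/9

Row minima: High → -4, Low → -4; maximin = -4.
Column maxima: Fight → 4, Accommodate → 6; minimax = 4.
-4 ≠ 4, so there is no saddle point; optimal play is mixed.
Let Firm A play High with probability p. Expected payoff against Fight: (-4)p + 4(1−p) = −8p + 4; against Accommodate: 6p + (-4)(1−p) = 10p − 4.
Setting these equal: −8p + 4 = 10p − 4 ⇒ −18p = -8 ⇒ p = 4/9, and the value is (-8)·(4/9) + 4 = 4/9.
For Firm B: with q = P(Fight), equating High's and Low's payoffs gives −10q + 6 = 8q − 4 ⇒ q = 5/9.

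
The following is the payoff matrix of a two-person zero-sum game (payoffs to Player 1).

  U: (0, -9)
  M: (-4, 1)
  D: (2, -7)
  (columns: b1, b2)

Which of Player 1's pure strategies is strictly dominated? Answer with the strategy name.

D gives a strictly higher payoff than U against every column: 2 > 0, -7 > -9.
So U is strictly dominated and Player 1 never plays it.

U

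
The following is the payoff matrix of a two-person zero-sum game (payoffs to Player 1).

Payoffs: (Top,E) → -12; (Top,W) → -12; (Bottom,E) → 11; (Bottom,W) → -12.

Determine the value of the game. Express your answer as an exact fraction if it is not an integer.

-12

Row minima: Top → -12, Bottom → -12; maximin = -12.
Column maxima: E → 11, W → -12; minimax = -12.
Since maximin = minimax = -12, there is a saddle point and the value is -12.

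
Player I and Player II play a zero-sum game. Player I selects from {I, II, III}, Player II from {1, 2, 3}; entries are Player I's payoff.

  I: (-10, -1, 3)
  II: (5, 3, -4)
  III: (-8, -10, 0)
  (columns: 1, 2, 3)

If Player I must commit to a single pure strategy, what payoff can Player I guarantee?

Row minima: I → -10, II → -4, III → -10.
The best of these is -4.

-4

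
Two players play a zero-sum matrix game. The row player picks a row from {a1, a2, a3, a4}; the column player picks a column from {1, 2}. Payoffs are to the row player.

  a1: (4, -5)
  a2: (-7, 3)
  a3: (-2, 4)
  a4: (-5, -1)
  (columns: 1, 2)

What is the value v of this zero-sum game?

Row minima: a1 → -5, a2 → -7, a3 → -2, a4 → -5; maximin = -2.
Column maxima: 1 → 4, 2 → 4; minimax = 4.
-2 ≠ 4, so there is no saddle point; optimal play is mixed.
a2 is strictly dominated by a3, so the row player never plays it.
a4 is strictly dominated by a3, so the row player never plays it.
On the remaining 2×2 (a1, a3 vs 1, 2):
Let the row player play a1 with probability p. Expected payoff against 1: 4p + (-2)(1−p) = 6p − 2; against 2: (-5)p + 4(1−p) = −9p + 4.
Setting these equal: 6p − 2 = −9p + 4 ⇒ 15p = 6 ⇒ p = 2/5, and the value is (6)·(2/5) − 2 = 2/5.
For the column player: with q = P(1), equating a1's and a3's payoffs gives 9q − 5 = −6q + 4 ⇒ q = 3/5.

2/5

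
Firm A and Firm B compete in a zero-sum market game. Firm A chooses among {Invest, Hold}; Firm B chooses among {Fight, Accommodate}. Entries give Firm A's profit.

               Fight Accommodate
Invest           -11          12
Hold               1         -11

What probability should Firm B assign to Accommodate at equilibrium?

12/35

Row minima: Invest → -11, Hold → -11; maximin = -11.
Column maxima: Fight → 1, Accommodate → 12; minimax = 1.
-11 ≠ 1, so there is no saddle point; optimal play is mixed.
Let Firm A play Invest with probability p. Expected payoff against Fight: (-11)p + 1(1−p) = −12p + 1; against Accommodate: 12p + (-11)(1−p) = 23p − 11.
Setting these equal: −12p + 1 = 23p − 11 ⇒ −35p = -12 ⇒ p = 12/35, and the value is (-12)·(12/35) + 1 = -109/35.
For Firm B: with q = P(Fight), equating Invest's and Hold's payoffs gives −23q + 12 = 12q − 11 ⇒ q = 23/35.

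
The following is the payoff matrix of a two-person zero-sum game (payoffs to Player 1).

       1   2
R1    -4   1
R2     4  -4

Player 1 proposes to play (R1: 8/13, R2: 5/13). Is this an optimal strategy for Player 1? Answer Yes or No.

Against 1 this mix gives (8/13)·(-4) + (5/13)·4 = -12/13.
Against 2 this mix gives (8/13)·1 + (5/13)·(-4) = -12/13.
All of Player 2's active replies (1, 2) yield -12/13, and no column does worse for Player 1. The mix makes Player 2 indifferent and guarantees -12/13, so it is optimal.

Yes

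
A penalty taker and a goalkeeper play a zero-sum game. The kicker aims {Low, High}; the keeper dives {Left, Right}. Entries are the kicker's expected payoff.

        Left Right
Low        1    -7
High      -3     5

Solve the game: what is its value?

-1

Row minima: Low → -7, High → -3; maximin = -3.
Column maxima: Left → 1, Right → 5; minimax = 1.
-3 ≠ 1, so there is no saddle point; optimal play is mixed.
Let the kicker play Low with probability p. Expected payoff against Left: 1p + (-3)(1−p) = 4p − 3; against Right: (-7)p + 5(1−p) = −12p + 5.
Setting these equal: 4p − 3 = −12p + 5 ⇒ 16p = 8 ⇒ p = 1/2, and the value is (4)·(1/2) − 3 = -1.
For the keeper: with q = P(Left), equating Low's and High's payoffs gives 8q − 7 = −8q + 5 ⇒ q = 3/4.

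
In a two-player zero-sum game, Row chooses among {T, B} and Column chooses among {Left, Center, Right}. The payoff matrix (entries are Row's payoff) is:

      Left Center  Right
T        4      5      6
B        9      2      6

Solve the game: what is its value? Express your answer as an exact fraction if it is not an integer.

Row minima: T → 4, B → 2; maximin = 4.
Column maxima: Left → 9, Center → 5, Right → 6; minimax = 5.
4 ≠ 5, so there is no saddle point; optimal play is mixed.
Right is strictly dominated by Center (it gives Row strictly more in every row), so Column never plays it.
On the remaining 2×2 (T, B vs Left, Center):
Let Row play T with probability p. Expected payoff against Left: 4p + 9(1−p) = −5p + 9; against Center: 5p + 2(1−p) = 3p + 2.
Setting these equal: −5p + 9 = 3p + 2 ⇒ −8p = -7 ⇒ p = 7/8, and the value is (-5)·(7/8) + 9 = 37/8.
For Column: with q = P(Left), equating T's and B's payoffs gives −q + 5 = 7q + 2 ⇒ q = 3/8.

37/8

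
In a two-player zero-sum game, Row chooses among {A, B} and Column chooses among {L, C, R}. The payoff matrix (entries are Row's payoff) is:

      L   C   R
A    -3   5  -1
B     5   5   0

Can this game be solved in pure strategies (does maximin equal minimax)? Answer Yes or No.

Yes

Row minima: A → -3, B → 0; maximin = 0.
Column maxima: L → 5, C → 5, R → 0; minimax = 0.
maximin = minimax = 0, so a saddle point exists.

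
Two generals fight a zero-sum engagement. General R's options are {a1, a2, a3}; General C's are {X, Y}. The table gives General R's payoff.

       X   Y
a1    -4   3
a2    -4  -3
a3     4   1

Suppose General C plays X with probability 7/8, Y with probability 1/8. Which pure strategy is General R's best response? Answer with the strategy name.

Expected payoff of a1: (7/8)·(-4) + (1/8)·3 = -25/8.
Expected payoff of a2: (7/8)·(-4) + (1/8)·(-3) = -31/8.
Expected payoff of a3: (7/8)·4 + (1/8)·1 = 29/8.
The largest is 29/8, so General R's best response is a3.

a3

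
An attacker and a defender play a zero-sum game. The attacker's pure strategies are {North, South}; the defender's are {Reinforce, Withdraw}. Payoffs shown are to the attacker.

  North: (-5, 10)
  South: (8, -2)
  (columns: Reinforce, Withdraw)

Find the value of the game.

14/5

Row minima: North → -5, South → -2; maximin = -2.
Column maxima: Reinforce → 8, Withdraw → 10; minimax = 8.
-2 ≠ 8, so there is no saddle point; optimal play is mixed.
Let the attacker play North with probability p. Expected payoff against Reinforce: (-5)p + 8(1−p) = −13p + 8; against Withdraw: 10p + (-2)(1−p) = 12p − 2.
Setting these equal: −13p + 8 = 12p − 2 ⇒ −25p = -10 ⇒ p = 2/5, and the value is (-13)·(2/5) + 8 = 14/5.
For the defender: with q = P(Reinforce), equating North's and South's payoffs gives −15q + 10 = 10q − 2 ⇒ q = 12/25.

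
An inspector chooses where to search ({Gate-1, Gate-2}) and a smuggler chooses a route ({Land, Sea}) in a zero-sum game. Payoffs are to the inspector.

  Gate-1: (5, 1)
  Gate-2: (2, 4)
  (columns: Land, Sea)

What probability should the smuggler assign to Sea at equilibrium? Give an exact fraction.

1/2

Row minima: Gate-1 → 1, Gate-2 → 2; maximin = 2.
Column maxima: Land → 5, Sea → 4; minimax = 4.
2 ≠ 4, so there is no saddle point; optimal play is mixed.
Let the inspector play Gate-1 with probability p. Expected payoff against Land: 5p + 2(1−p) = 3p + 2; against Sea: 1p + 4(1−p) = −3p + 4.
Setting these equal: 3p + 2 = −3p + 4 ⇒ 6p = 2 ⇒ p = 1/3, and the value is (3)·(1/3) + 2 = 3.
For the smuggler: with q = P(Land), equating Gate-1's and Gate-2's payoffs gives 4q + 1 = −2q + 4 ⇒ q = 1/2.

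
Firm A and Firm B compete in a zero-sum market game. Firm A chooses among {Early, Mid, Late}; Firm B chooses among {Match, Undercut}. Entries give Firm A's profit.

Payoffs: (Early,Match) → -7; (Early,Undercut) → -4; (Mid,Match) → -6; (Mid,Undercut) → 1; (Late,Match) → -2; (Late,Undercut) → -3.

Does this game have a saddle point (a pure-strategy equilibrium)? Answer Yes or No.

Row minima: Early → -7, Mid → -6, Late → -3; maximin = -3.
Column maxima: Match → -2, Undercut → 1; minimax = -2.
-3 ≠ -2, so no pure-strategy equilibrium exists.

No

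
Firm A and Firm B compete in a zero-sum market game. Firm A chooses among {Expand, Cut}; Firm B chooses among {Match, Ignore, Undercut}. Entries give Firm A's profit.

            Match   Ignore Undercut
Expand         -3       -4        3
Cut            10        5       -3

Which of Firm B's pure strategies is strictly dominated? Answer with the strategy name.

Match

Ignore holds Firm A's payoff strictly below Match in every row: -4 < -3, 5 < 10.
So Match is strictly dominated for Firm B.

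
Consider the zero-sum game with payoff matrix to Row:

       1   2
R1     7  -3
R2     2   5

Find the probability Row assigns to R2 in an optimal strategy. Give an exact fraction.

10/13

Row minima: R1 → -3, R2 → 2; maximin = 2.
Column maxima: 1 → 7, 2 → 5; minimax = 5.
2 ≠ 5, so there is no saddle point; optimal play is mixed.
Let Row play R1 with probability p. Expected payoff against 1: 7p + 2(1−p) = 5p + 2; against 2: (-3)p + 5(1−p) = −8p + 5.
Setting these equal: 5p + 2 = −8p + 5 ⇒ 13p = 3 ⇒ p = 3/13, and the value is (5)·(3/13) + 2 = 41/13.
For Column: with q = P(1), equating R1's and R2's payoffs gives 10q − 3 = −3q + 5 ⇒ q = 8/13.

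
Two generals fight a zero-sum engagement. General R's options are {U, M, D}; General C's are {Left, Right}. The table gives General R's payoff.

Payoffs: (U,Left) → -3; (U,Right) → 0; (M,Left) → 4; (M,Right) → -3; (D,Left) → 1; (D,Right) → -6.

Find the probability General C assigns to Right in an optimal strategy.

Row minima: U → -3, M → -3, D → -6; maximin = -3.
Column maxima: Left → 4, Right → 0; minimax = 0.
-3 ≠ 0, so there is no saddle point; optimal play is mixed.
D is strictly dominated by M, so General R never plays it.
On the remaining 2×2 (U, M vs Left, Right):
Let General R play U with probability p. Expected payoff against Left: (-3)p + 4(1−p) = −7p + 4; against Right: 0p + (-3)(1−p) = 3p − 3.
Setting these equal: −7p + 4 = 3p − 3 ⇒ −10p = -7 ⇒ p = 7/10, and the value is (-7)·(7/10) + 4 = -9/10.
For General C: with q = P(Left), equating U's and M's payoffs gives −3q = 7q − 3 ⇒ q = 3/10.

7/10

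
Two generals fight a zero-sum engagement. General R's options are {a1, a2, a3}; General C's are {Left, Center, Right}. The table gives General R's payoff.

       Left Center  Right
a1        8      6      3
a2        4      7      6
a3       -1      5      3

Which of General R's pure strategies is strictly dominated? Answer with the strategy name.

a2 gives a strictly higher payoff than a3 against every column: 4 > -1, 7 > 5, 6 > 3.
So a3 is strictly dominated and General R never plays it.

a3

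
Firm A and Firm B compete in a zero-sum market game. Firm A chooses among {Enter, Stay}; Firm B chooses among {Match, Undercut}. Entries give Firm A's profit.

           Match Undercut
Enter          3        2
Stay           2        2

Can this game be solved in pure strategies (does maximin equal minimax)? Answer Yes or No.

Yes

Row minima: Enter → 2, Stay → 2; maximin = 2.
Column maxima: Match → 3, Undercut → 2; minimax = 2.
maximin = minimax = 2, so a saddle point exists.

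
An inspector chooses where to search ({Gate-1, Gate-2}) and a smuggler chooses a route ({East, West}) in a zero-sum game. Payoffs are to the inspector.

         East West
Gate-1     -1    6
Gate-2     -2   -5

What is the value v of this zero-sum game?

Row minima: Gate-1 → -1, Gate-2 → -5; maximin = -1.
Column maxima: East → -1, West → 6; minimax = -1.
Since maximin = minimax = -1, there is a saddle point and the value is -1.

-1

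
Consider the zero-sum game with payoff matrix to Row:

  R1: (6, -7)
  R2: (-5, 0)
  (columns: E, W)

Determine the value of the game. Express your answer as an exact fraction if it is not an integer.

-35/18

Row minima: R1 → -7, R2 → -5; maximin = -5.
Column maxima: E → 6, W → 0; minimax = 0.
-5 ≠ 0, so there is no saddle point; optimal play is mixed.
Let Row play R1 with probability p. Expected payoff against E: 6p + (-5)(1−p) = 11p − 5; against W: (-7)p + 0(1−p) = −7p.
Setting these equal: 11p − 5 = −7p ⇒ 18p = 5 ⇒ p = 5/18, and the value is (11)·(5/18) − 5 = -35/18.
For Column: with q = P(E), equating R1's and R2's payoffs gives 13q − 7 = −5q ⇒ q = 7/18.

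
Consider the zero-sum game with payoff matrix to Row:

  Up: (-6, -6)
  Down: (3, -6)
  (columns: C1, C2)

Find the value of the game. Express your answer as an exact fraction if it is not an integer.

-6

Row minima: Up → -6, Down → -6; maximin = -6.
Column maxima: C1 → 3, C2 → -6; minimax = -6.
Since maximin = minimax = -6, there is a saddle point and the value is -6.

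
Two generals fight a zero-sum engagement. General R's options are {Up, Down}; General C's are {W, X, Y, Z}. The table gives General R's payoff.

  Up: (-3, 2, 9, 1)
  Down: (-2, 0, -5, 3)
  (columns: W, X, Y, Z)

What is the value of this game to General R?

-11/5

Row minima: Up → -3, Down → -5; maximin = -3.
Column maxima: W → -2, X → 2, Y → 9, Z → 3; minimax = -2.
-3 ≠ -2, so there is no saddle point; optimal play is mixed.
X is strictly dominated by W (it gives General R strictly more in every row), so General C never plays it.
Z is strictly dominated by W (it gives General R strictly more in every row), so General C never plays it.
On the remaining 2×2 (Up, Down vs W, Y):
Let General R play Up with probability p. Expected payoff against W: (-3)p + (-2)(1−p) = −p − 2; against Y: 9p + (-5)(1−p) = 14p − 5.
Setting these equal: −p − 2 = 14p − 5 ⇒ −15p = -3 ⇒ p = 1/5, and the value is (-1)·(1/5) − 2 = -11/5.
For General C: with q = P(W), equating Up's and Down's payoffs gives −12q + 9 = 3q − 5 ⇒ q = 14/15.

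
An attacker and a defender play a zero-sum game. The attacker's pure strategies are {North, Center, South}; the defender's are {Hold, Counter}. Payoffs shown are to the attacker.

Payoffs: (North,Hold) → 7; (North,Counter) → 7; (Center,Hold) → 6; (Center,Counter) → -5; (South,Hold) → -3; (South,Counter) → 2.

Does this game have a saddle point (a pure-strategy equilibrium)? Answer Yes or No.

Yes

Row minima: North → 7, Center → -5, South → -3; maximin = 7.
Column maxima: Hold → 7, Counter → 7; minimax = 7.
maximin = minimax = 7, so a saddle point exists.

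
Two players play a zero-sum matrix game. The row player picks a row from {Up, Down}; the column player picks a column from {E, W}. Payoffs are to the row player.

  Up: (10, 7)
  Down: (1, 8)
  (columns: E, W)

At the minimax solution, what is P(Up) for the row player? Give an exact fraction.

7/10

Row minima: Up → 7, Down → 1; maximin = 7.
Column maxima: E → 10, W → 8; minimax = 8.
7 ≠ 8, so there is no saddle point; optimal play is mixed.
Let the row player play Up with probability p. Expected payoff against E: 10p + 1(1−p) = 9p + 1; against W: 7p + 8(1−p) = −p + 8.
Setting these equal: 9p + 1 = −p + 8 ⇒ 10p = 7 ⇒ p = 7/10, and the value is (9)·(7/10) + 1 = 73/10.
For the column player: with q = P(E), equating Up's and Down's payoffs gives 3q + 7 = −7q + 8 ⇒ q = 1/10.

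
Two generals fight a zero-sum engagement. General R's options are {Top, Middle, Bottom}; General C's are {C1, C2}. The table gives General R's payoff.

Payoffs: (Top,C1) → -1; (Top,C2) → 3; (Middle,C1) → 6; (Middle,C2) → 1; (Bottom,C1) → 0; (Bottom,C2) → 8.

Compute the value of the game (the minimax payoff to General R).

Row minima: Top → -1, Middle → 1, Bottom → 0; maximin = 1.
Column maxima: C1 → 6, C2 → 8; minimax = 6.
1 ≠ 6, so there is no saddle point; optimal play is mixed.
Top is strictly dominated by Bottom, so General R never plays it.
On the remaining 2×2 (Middle, Bottom vs C1, C2):
Let General R play Middle with probability p. Expected payoff against C1: 6p + 0(1−p) = 6p; against C2: 1p + 8(1−p) = −7p + 8.
Setting these equal: 6p = −7p + 8 ⇒ 13p = 8 ⇒ p = 8/13, and the value is (6)·(8/13) = 48/13.
For General C: with q = P(C1), equating Middle's and Bottom's payoffs gives 5q + 1 = −8q + 8 ⇒ q = 7/13.

48/13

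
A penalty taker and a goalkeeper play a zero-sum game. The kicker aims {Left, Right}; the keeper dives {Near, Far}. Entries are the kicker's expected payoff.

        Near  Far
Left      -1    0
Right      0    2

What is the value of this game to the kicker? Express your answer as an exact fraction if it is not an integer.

Row minima: Left → -1, Right → 0; maximin = 0.
Column maxima: Near → 0, Far → 2; minimax = 0.
Since maximin = minimax = 0, there is a saddle point and the value is 0.

0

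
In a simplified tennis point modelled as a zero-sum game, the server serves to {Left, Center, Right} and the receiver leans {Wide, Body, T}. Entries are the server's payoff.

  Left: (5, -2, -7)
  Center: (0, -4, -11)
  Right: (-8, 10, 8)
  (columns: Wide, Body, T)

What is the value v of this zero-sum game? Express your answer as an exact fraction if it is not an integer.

Row minima: Left → -7, Center → -11, Right → -8; maximin = -7.
Column maxima: Wide → 5, Body → 10, T → 8; minimax = 5.
-7 ≠ 5, so there is no saddle point; optimal play is mixed.
Center is strictly dominated by Left, so the server never plays it.
Body is strictly dominated by T (it gives the server strictly more in every row), so the receiver never plays it.
On the remaining 2×2 (Left, Right vs Wide, T):
Let the server play Left with probability p. Expected payoff against Wide: 5p + (-8)(1−p) = 13p − 8; against T: (-7)p + 8(1−p) = −15p + 8.
Setting these equal: 13p − 8 = −15p + 8 ⇒ 28p = 16 ⇒ p = 4/7, and the value is (13)·(4/7) − 8 = -4/7.
For the receiver: with q = P(Wide), equating Left's and Right's payoffs gives 12q − 7 = −16q + 8 ⇒ q = 15/28.

-4/7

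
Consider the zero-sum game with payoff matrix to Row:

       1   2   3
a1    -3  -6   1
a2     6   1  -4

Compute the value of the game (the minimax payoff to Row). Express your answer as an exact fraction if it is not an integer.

-23/12

Row minima: a1 → -6, a2 → -4; maximin = -4.
Column maxima: 1 → 6, 2 → 1, 3 → 1; minimax = 1.
-4 ≠ 1, so there is no saddle point; optimal play is mixed.
1 is strictly dominated by 2 (it gives Row strictly more in every row), so Column never plays it.
On the remaining 2×2 (a1, a2 vs 2, 3):
Let Row play a1 with probability p. Expected payoff against 2: (-6)p + 1(1−p) = −7p + 1; against 3: 1p + (-4)(1−p) = 5p − 4.
Setting these equal: −7p + 1 = 5p − 4 ⇒ −12p = -5 ⇒ p = 5/12, and the value is (-7)·(5/12) + 1 = -23/12.
For Column: with q = P(2), equating a1's and a2's payoffs gives −7q + 1 = 5q − 4 ⇒ q = 5/12.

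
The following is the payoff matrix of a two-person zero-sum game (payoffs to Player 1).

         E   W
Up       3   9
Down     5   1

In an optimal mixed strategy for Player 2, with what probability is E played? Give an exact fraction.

4/5

Row minima: Up → 3, Down → 1; maximin = 3.
Column maxima: E → 5, W → 9; minimax = 5.
3 ≠ 5, so there is no saddle point; optimal play is mixed.
Let Player 1 play Up with probability p. Expected payoff against E: 3p + 5(1−p) = −2p + 5; against W: 9p + 1(1−p) = 8p + 1.
Setting these equal: −2p + 5 = 8p + 1 ⇒ −10p = -4 ⇒ p = 2/5, and the value is (-2)·(2/5) + 5 = 21/5.
For Player 2: with q = P(E), equating Up's and Down's payoffs gives −6q + 9 = 4q + 1 ⇒ q = 4/5.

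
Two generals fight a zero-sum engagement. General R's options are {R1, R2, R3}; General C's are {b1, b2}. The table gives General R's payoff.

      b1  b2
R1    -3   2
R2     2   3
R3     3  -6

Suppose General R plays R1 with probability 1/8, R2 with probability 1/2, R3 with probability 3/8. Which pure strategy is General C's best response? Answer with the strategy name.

If General C plays b1, General R's expected payoff is (1/8)·(-3) + (1/2)·2 + (3/8)·3 = 7/4.
If General C plays b2, General R's expected payoff is (1/8)·2 + (1/2)·3 + (3/8)·(-6) = -1/2.
General C minimizes General R's payoff; the smallest is -1/2, so the best response is b2.

b2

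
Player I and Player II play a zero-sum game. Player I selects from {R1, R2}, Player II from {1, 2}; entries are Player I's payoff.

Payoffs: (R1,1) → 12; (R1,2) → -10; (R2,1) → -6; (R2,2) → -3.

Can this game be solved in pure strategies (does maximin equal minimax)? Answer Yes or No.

No

Row minima: R1 → -10, R2 → -6; maximin = -6.
Column maxima: 1 → 12, 2 → -3; minimax = -3.
-6 ≠ -3, so no pure-strategy equilibrium exists.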